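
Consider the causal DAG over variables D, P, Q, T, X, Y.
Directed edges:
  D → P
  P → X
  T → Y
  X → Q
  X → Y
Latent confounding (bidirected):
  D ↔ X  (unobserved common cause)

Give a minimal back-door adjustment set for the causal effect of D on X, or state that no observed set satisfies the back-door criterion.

D→X: no observed back-door set.

desc(D)\{D}={P,Q,X,Y}; candidates ⊆ {T}.
D↔X: latent back-door arc(s) into D.
size 0: {}; under {} D still reaches {Q,X,Y} ∋ X.
size 1: {T}; under {T} D still reaches {Q,X,Y} ∋ X.
D↔X cannot be blocked by any observed set — no back-door set.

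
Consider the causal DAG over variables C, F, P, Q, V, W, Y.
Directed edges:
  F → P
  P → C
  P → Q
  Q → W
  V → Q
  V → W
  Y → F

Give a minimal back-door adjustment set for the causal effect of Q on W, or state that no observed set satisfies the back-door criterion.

desc(Q)\{Q}={W}; candidates ⊆ {C,F,P,V,Y}.
size 0: {}; under {} Q still reaches {C,F,P,V,W,Y} ∋ W.
{V}: Q⊥W given {V} in G with Q→· removed — back-door holds.

Q→W: minimal back-door set {V}.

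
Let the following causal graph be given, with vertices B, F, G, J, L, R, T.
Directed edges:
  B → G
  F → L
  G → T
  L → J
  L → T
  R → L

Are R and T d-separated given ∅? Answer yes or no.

Bayes-Ball from R | ∅ reaches {J,L,T}.
T ∈ reach(R|∅) ⇒ R ⊥̸ T | ∅.

No — R and T are d-connected given ∅.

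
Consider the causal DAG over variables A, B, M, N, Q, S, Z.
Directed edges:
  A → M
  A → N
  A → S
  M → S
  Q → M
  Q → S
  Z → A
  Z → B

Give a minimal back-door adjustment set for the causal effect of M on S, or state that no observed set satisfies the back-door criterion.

desc(M)\{M}={S}; candidates ⊆ {A,B,N,Q,Z}.
size 0: {}; under {} M still reaches {A,B,N,Q,S,Z} ∋ S.
size 1: {A}, {B}, {N} …(+2); under {A} M still reaches {Q,S} ∋ S.
{A,Q}: M⊥S given {A,Q} in G with M→· removed — back-door holds.

M→S: minimal back-door set {A, Q}.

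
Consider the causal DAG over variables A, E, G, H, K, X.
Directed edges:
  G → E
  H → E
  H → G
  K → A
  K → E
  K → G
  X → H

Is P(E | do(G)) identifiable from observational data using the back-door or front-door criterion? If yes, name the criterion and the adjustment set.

desc(G)\{G}={E}; candidates ⊆ {A,H,K,X}.
size 0: {}; under {} G still reaches {A,E,H,K,X} ∋ E.
size 1: {A}, {H}, {K} …(+1); under {A} G still reaches {E,H,K,X} ∋ E.
{H,K}: G⊥E given {H,K} in G with G→· removed — back-door holds.
P(E|do(G)) = Σ_{H,K} P(E|G,H,K)·P(H,K).

P(E|do(G)): backdoor, adjust for {H, K}.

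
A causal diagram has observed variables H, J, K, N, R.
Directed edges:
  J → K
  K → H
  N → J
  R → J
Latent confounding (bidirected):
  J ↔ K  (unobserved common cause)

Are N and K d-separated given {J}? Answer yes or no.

No — N and K are d-connected given {J}.

Bayes-Ball from N | {J} reaches {H,K,R}.
K ∈ reach(N|{J}) ⇒ N ⊥̸ K | {J}.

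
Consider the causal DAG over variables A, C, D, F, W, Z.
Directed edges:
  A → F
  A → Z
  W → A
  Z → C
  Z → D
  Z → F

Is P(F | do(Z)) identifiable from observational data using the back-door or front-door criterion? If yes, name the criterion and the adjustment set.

P(F|do(Z)): backdoor, adjust for {A}.

desc(Z)\{Z}={C,D,F}; candidates ⊆ {A,W}.
size 0: {}; under {} Z still reaches {A,F,W} ∋ F.
{A}: Z⊥F given {A} in G with Z→· removed — back-door holds.
P(F|do(Z)) = Σ_{A} P(F|Z,A)·P(A).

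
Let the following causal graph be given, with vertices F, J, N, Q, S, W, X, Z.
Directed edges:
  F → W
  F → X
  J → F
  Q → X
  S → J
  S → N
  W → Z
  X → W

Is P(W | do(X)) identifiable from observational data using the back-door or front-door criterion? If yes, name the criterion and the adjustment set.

P(W|do(X)): backdoor, adjust for {F}.

desc(X)\{X}={W,Z}; candidates ⊆ {F,J,N,Q,S}.
size 0: {}; under {} X still reaches {F,J,N,Q,S,W,Z} ∋ W.
{F}: X⊥W given {F} in G with X→· removed — back-door holds.
P(W|do(X)) = Σ_{F} P(W|X,F)·P(F).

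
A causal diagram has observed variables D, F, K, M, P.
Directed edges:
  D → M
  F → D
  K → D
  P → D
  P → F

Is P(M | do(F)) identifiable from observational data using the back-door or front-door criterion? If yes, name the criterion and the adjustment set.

desc(F)\{F}={D,M}; candidates ⊆ {K,P}.
size 0: {}; under {} F still reaches {D,M,P} ∋ M.
{P}: F⊥M given {P} in G with F→· removed — back-door holds.
P(M|do(F)) = Σ_{P} P(M|F,P)·P(P).

P(M|do(F)): backdoor, adjust for {P}.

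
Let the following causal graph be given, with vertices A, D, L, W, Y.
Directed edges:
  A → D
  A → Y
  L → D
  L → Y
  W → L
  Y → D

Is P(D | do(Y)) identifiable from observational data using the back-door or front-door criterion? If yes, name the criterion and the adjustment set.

desc(Y)\{Y}={D}; candidates ⊆ {A,L,W}.
size 0: {}; under {} Y still reaches {A,D,L,W} ∋ D.
size 1: {A}, {L}, {W}; under {A} Y still reaches {D,L,W} ∋ D.
{A,L}: Y⊥D given {A,L} in G with Y→· removed — back-door holds.
P(D|do(Y)) = Σ_{A,L} P(D|Y,A,L)·P(A,L).

P(D|do(Y)): backdoor, adjust for {A, L}.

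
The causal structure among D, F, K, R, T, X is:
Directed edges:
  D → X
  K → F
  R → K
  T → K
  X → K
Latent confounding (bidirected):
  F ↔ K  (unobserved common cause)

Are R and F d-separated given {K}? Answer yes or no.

Bayes-Ball from R | {K} reaches {D,F,T,X}.
F ∈ reach(R|{K}) ⇒ R ⊥̸ F | {K}.

No — R and F are d-connected given {K}.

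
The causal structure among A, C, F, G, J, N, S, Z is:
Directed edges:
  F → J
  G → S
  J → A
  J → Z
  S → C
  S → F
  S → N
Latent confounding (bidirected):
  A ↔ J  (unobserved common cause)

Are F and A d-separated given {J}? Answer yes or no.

Bayes-Ball from F | {J} reaches {A,C,G,N,S}.
A ∈ reach(F|{J}) ⇒ F ⊥̸ A | {J}.

No — F and A are d-connected given {J}.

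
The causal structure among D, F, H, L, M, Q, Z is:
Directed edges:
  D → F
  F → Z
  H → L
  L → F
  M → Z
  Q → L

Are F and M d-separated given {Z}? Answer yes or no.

No — F and M are d-connected given {Z}.

Bayes-Ball from F | {Z} reaches {D,H,L,M,Q}.
M ∈ reach(F|{Z}) ⇒ F ⊥̸ M | {Z}.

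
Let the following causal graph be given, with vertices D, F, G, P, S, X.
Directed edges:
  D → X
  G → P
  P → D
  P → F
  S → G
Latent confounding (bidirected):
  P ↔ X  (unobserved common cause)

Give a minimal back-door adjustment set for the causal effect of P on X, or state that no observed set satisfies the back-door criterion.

P→X: no observed back-door set.

desc(P)\{P}={D,F,X}; candidates ⊆ {G,S}.
P↔X: latent back-door arc(s) into P.
size 0: {}; under {} P still reaches {G,S,X} ∋ X.
size 1: {G}, {S}; under {G} P still reaches {X} ∋ X.
size 2: {G,S}; under {G,S} P still reaches {X} ∋ X.
P↔X cannot be blocked by any observed set — no back-door set.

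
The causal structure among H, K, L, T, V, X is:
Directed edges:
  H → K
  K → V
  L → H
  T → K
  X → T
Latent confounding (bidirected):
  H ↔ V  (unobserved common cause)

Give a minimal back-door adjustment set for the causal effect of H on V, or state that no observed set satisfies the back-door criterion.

desc(H)\{H}={K,V}; candidates ⊆ {L,T,X}.
H↔V: latent back-door arc(s) into H.
size 0: {}; under {} H still reaches {L,V} ∋ V.
size 1: {L}, {T}, {X}; under {L} H still reaches {V} ∋ V.
size 2: {L,T}, {L,X}, {T,X}; under {L,T} H still reaches {V} ∋ V.
H↔V cannot be blocked by any observed set — no back-door set.

H→V: no observed back-door set.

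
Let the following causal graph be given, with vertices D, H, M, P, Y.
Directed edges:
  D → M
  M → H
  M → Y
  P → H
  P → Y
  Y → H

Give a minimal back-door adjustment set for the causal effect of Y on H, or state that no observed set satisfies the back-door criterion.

Y→H: minimal back-door set {M, P}.

desc(Y)\{Y}={H}; candidates ⊆ {D,M,P}.
size 0: {}; under {} Y still reaches {D,H,M,P} ∋ H.
size 1: {D}, {M}, {P}; under {D} Y still reaches {H,M,P} ∋ H.
{M,P}: Y⊥H given {M,P} in G with Y→· removed — back-door holds.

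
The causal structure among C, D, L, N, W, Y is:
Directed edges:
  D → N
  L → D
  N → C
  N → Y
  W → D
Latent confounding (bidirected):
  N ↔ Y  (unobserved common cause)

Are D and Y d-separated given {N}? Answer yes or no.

No — D and Y are d-connected given {N}.

Bayes-Ball from D | {N} reaches {L,W,Y}.
Y ∈ reach(D|{N}) ⇒ D ⊥̸ Y | {N}.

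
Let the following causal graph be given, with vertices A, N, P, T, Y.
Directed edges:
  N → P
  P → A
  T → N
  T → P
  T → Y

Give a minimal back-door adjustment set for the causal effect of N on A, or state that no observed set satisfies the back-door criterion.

desc(N)\{N}={A,P}; candidates ⊆ {T,Y}.
size 0: {}; under {} N still reaches {A,P,T,Y} ∋ A.
{T}: N⊥A given {T} in G with N→· removed — back-door holds.

N→A: minimal back-door set {T}.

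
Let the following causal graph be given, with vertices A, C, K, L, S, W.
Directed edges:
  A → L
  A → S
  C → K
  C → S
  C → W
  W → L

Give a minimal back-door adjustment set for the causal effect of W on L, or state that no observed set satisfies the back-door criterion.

desc(W)\{W}={L}; candidates ⊆ {A,C,K,S}.
∅: W⊥L given ∅ in G with W→· removed — back-door holds.

W→L: minimal back-door set ∅.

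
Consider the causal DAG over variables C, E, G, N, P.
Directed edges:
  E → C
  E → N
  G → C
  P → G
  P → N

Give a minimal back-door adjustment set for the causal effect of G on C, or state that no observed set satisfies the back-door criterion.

desc(G)\{G}={C}; candidates ⊆ {E,N,P}.
∅: G⊥C given ∅ in G with G→· removed — back-door holds.

G→C: minimal back-door set ∅.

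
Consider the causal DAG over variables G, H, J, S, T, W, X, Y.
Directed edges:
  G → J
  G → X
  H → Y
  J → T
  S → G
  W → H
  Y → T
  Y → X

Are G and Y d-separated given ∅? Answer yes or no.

Yes — G ⊥ Y | ∅.

Bayes-Ball from G | ∅ reaches {J,S,T,X}.
Y ∉ reach(G|∅) ⇒ G ⊥ Y | ∅.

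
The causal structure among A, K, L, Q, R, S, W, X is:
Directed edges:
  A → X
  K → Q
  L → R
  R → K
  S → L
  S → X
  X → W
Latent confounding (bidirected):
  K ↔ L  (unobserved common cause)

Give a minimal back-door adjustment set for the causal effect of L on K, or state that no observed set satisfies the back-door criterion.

desc(L)\{L}={K,Q,R}; candidates ⊆ {A,S,W,X}.
L↔K: latent back-door arc(s) into L.
size 0: {}; under {} L still reaches {K,Q,S,W,X} ∋ K.
size 1: {A}, {S}, {W} …(+1); under {A} L still reaches {K,Q,S,W,X} ∋ K.
size 2: {A,S}, {A,W}, {A,X} …(+3); under {A,S} L still reaches {K,Q} ∋ K.
L↔K cannot be blocked by any observed set — no back-door set.

L→K: no observed back-door set.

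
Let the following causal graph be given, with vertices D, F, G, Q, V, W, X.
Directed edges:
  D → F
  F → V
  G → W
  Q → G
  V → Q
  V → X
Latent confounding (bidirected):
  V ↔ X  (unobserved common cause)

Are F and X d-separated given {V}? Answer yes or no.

No — F and X are d-connected given {V}.

Bayes-Ball from F | {V} reaches {D,X}.
X ∈ reach(F|{V}) ⇒ F ⊥̸ X | {V}.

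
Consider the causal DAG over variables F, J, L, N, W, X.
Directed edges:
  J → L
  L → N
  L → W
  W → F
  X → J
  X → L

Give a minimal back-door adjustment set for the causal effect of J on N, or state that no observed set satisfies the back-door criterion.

desc(J)\{J}={F,L,N,W}; candidates ⊆ {X}.
size 0: {}; under {} J still reaches {F,L,N,W,X} ∋ N.
{X}: J⊥N given {X} in G with J→· removed — back-door holds.

J→N: minimal back-door set {X}.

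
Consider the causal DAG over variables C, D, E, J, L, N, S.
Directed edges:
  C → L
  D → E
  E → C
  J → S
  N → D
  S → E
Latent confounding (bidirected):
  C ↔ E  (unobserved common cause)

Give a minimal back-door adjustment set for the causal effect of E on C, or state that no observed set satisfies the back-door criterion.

E→C: no observed back-door set.

desc(E)\{E}={C,L}; candidates ⊆ {D,J,N,S}.
E↔C: latent back-door arc(s) into E.
size 0: {}; under {} E still reaches {C,D,J,L,N,S} ∋ C.
size 1: {D}, {J}, {N} …(+1); under {D} E still reaches {C,J,L,S} ∋ C.
size 2: {D,J}, {D,N}, {D,S} …(+3); under {D,J} E still reaches {C,L,S} ∋ C.
E↔C cannot be blocked by any observed set — no back-door set.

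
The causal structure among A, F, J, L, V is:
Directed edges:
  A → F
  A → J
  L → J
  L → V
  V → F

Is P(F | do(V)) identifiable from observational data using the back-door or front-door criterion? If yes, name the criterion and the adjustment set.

desc(V)\{V}={F}; candidates ⊆ {A,J,L}.
∅: V⊥F given ∅ in G with V→· removed — back-door holds.
P(F|do(V)) = P(F|V) — no adjustment needed.

P(F|do(V)): backdoor, adjust for ∅.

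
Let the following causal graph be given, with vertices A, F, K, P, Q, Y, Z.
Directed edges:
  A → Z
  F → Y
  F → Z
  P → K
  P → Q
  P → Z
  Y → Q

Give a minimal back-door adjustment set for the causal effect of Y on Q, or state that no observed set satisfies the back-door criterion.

desc(Y)\{Y}={Q}; candidates ⊆ {A,F,K,P,Z}.
∅: Y⊥Q given ∅ in G with Y→· removed — back-door holds.

Y→Q: minimal back-door set ∅.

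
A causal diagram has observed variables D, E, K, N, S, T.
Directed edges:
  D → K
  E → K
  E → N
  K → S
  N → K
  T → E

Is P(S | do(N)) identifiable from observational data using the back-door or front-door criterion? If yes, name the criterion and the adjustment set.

P(S|do(N)): backdoor, adjust for {E}.

desc(N)\{N}={K,S}; candidates ⊆ {D,E,T}.
size 0: {}; under {} N still reaches {E,K,S,T} ∋ S.
{E}: N⊥S given {E} in G with N→· removed — back-door holds.
P(S|do(N)) = Σ_{E} P(S|N,E)·P(E).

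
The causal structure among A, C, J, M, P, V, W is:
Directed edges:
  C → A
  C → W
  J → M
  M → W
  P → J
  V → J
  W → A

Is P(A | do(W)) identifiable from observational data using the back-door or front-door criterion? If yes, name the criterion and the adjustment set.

P(A|do(W)): backdoor, adjust for {C}.

desc(W)\{W}={A}; candidates ⊆ {C,J,M,P,V}.
size 0: {}; under {} W still reaches {A,C,J,M,P,V} ∋ A.
{C}: W⊥A given {C} in G with W→· removed — back-door holds.
P(A|do(W)) = Σ_{C} P(A|W,C)·P(C).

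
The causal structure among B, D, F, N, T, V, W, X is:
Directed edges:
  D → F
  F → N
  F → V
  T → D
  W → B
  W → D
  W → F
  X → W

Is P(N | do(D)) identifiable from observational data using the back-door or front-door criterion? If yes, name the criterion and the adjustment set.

desc(D)\{D}={F,N,V}; candidates ⊆ {B,T,W,X}.
size 0: {}; under {} D still reaches {B,F,N,T,V,W,X} ∋ N.
{W}: D⊥N given {W} in G with D→· removed — back-door holds.
P(N|do(D)) = Σ_{W} P(N|D,W)·P(W).

P(N|do(D)): backdoor, adjust for {W}.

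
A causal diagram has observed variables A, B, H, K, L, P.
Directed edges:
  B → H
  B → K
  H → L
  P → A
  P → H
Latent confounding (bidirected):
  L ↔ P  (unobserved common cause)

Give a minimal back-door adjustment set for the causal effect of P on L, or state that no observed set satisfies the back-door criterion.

P→L: no observed back-door set.

desc(P)\{P}={A,H,L}; candidates ⊆ {B,K}.
P↔L: latent back-door arc(s) into P.
size 0: {}; under {} P still reaches {L} ∋ L.
size 1: {B}, {K}; under {B} P still reaches {L} ∋ L.
size 2: {B,K}; under {B,K} P still reaches {L} ∋ L.
P↔L cannot be blocked by any observed set — no back-door set.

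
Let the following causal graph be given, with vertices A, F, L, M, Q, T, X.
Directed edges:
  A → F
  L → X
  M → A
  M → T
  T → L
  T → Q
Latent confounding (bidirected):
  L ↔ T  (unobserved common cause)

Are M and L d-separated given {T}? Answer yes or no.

No — M and L are d-connected given {T}.

Bayes-Ball from M | {T} reaches {A,F,L,X}.
L ∈ reach(M|{T}) ⇒ M ⊥̸ L | {T}.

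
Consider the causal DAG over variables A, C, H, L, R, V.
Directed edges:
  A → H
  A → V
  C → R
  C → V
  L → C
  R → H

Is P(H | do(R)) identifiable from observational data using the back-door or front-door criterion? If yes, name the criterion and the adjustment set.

desc(R)\{R}={H}; candidates ⊆ {A,C,L,V}.
∅: R⊥H given ∅ in G with R→· removed — back-door holds.
P(H|do(R)) = P(H|R) — no adjustment needed.

P(H|do(R)): backdoor, adjust for ∅.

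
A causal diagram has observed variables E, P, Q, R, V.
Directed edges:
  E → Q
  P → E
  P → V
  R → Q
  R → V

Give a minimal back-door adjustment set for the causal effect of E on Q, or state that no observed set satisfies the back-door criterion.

desc(E)\{E}={Q}; candidates ⊆ {P,R,V}.
∅: E⊥Q given ∅ in G with E→· removed — back-door holds.

E→Q: minimal back-door set ∅.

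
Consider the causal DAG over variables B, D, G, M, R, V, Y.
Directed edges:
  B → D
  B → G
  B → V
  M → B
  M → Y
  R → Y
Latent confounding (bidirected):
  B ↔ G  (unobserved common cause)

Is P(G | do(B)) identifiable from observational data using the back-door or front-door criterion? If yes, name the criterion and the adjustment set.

desc(B)\{B}={D,G,V}; candidates ⊆ {M,R,Y}.
B↔G: latent back-door arc(s) into B.
size 0: {}; under {} B still reaches {G,M,Y} ∋ G.
size 1: {M}, {R}, {Y}; under {M} B still reaches {G} ∋ G.
size 2: {M,R}, {M,Y}, {R,Y}; under {M,R} B still reaches {G} ∋ G.
B↔G cannot be blocked by any observed set — no back-door set.
No mediator lies on a directed B→…→G path.
Neither criterion identifies P(G|do(B)) in this graph.

P(G|do(B)): not identifiable (no BD/FD set).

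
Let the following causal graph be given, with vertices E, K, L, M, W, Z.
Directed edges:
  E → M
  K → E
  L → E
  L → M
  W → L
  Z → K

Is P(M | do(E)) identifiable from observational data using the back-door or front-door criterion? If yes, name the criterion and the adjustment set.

P(M|do(E)): backdoor, adjust for {L}.

desc(E)\{E}={M}; candidates ⊆ {K,L,W,Z}.
size 0: {}; under {} E still reaches {K,L,M,W,Z} ∋ M.
{L}: E⊥M given {L} in G with E→· removed — back-door holds.
P(M|do(E)) = Σ_{L} P(M|E,L)·P(L).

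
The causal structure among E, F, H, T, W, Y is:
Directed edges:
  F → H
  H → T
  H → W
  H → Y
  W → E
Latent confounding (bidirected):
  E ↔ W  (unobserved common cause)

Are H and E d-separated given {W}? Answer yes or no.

Bayes-Ball from H | {W} reaches {E,F,T,Y}.
E ∈ reach(H|{W}) ⇒ H ⊥̸ E | {W}.

No — H and E are d-connected given {W}.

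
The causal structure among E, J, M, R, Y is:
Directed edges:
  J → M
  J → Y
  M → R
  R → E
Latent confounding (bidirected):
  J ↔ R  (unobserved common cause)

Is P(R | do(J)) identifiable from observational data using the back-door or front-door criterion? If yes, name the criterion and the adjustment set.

P(R|do(J)): frontdoor, adjust for {M}.

desc(J)\{J}={E,M,R,Y}; candidates ⊆ {—}.
J↔R: latent back-door arc(s) into J.
size 0: {}; under {} J still reaches {E,R} ∋ R.
J↔R cannot be blocked by any observed set — no back-door set.
{M}: (i) intercepts every directed J→R path; (ii) no back-door J→{M}; (iii) {J} blocks every back-door {M}→R. Front-door holds.
P(R|do(J)) = Σ_{M} P(M|J) Σ_{J'} P(R|M,J')P(J').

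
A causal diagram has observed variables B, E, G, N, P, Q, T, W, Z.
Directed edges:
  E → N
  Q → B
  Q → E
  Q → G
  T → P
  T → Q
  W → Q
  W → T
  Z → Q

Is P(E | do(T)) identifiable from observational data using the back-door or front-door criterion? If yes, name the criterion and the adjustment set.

desc(T)\{T}={B,E,G,N,P,Q}; candidates ⊆ {W,Z}.
size 0: {}; under {} T still reaches {B,E,G,N,Q,W} ∋ E.
{W}: T⊥E given {W} in G with T→· removed — back-door holds.
P(E|do(T)) = Σ_{W} P(E|T,W)·P(W).

P(E|do(T)): backdoor, adjust for {W}.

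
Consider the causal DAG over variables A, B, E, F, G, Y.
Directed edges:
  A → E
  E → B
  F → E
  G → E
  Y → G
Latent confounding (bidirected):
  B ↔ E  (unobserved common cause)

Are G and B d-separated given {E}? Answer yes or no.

Bayes-Ball from G | {E} reaches {A,B,F,Y}.
B ∈ reach(G|{E}) ⇒ G ⊥̸ B | {E}.

No — G and B are d-connected given {E}.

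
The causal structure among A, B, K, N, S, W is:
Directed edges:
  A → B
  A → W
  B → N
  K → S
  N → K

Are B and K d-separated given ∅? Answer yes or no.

No — B and K are d-connected given ∅.

Bayes-Ball from B | ∅ reaches {A,K,N,S,W}.
K ∈ reach(B|∅) ⇒ B ⊥̸ K | ∅.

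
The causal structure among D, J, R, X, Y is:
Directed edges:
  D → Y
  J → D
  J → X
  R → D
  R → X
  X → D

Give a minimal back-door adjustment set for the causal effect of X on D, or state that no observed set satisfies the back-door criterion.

desc(X)\{X}={D,Y}; candidates ⊆ {J,R}.
size 0: {}; under {} X still reaches {D,J,R,Y} ∋ D.
size 1: {J}, {R}; under {J} X still reaches {D,R,Y} ∋ D.
{J,R}: X⊥D given {J,R} in G with X→· removed — back-door holds.

X→D: minimal back-door set {J, R}.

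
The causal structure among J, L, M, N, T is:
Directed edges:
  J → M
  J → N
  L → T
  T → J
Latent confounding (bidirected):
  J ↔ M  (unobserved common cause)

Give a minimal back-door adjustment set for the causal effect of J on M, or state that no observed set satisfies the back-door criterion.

desc(J)\{J}={M,N}; candidates ⊆ {L,T}.
J↔M: latent back-door arc(s) into J.
size 0: {}; under {} J still reaches {L,M,T} ∋ M.
size 1: {L}, {T}; under {L} J still reaches {M,T} ∋ M.
size 2: {L,T}; under {L,T} J still reaches {M} ∋ M.
J↔M cannot be blocked by any observed set — no back-door set.

J→M: no observed back-door set.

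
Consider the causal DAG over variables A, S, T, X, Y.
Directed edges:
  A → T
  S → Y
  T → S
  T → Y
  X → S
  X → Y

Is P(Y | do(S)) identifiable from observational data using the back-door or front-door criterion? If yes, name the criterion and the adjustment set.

desc(S)\{S}={Y}; candidates ⊆ {A,T,X}.
size 0: {}; under {} S still reaches {A,T,X,Y} ∋ Y.
size 1: {A}, {T}, {X}; under {A} S still reaches {T,X,Y} ∋ Y.
{T,X}: S⊥Y given {T,X} in G with S→· removed — back-door holds.
P(Y|do(S)) = Σ_{T,X} P(Y|S,T,X)·P(T,X).

P(Y|do(S)): backdoor, adjust for {T, X}.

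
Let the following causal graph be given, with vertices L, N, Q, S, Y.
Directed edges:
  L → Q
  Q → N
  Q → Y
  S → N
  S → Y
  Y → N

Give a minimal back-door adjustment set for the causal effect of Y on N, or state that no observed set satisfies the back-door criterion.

Y→N: minimal back-door set {Q, S}.

desc(Y)\{Y}={N}; candidates ⊆ {L,Q,S}.
size 0: {}; under {} Y still reaches {L,N,Q,S} ∋ N.
size 1: {L}, {Q}, {S}; under {L} Y still reaches {N,Q,S} ∋ N.
{Q,S}: Y⊥N given {Q,S} in G with Y→· removed — back-door holds.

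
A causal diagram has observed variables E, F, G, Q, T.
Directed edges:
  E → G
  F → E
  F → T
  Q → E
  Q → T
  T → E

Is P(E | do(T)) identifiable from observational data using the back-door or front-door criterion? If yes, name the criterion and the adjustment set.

desc(T)\{T}={E,G}; candidates ⊆ {F,Q}.
size 0: {}; under {} T still reaches {E,F,G,Q} ∋ E.
size 1: {F}, {Q}; under {F} T still reaches {E,G,Q} ∋ E.
{F,Q}: T⊥E given {F,Q} in G with T→· removed — back-door holds.
P(E|do(T)) = Σ_{F,Q} P(E|T,F,Q)·P(F,Q).

P(E|do(T)): backdoor, adjust for {F, Q}.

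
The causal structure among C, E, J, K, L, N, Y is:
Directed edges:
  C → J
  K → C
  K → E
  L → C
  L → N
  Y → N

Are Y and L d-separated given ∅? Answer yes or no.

Bayes-Ball from Y | ∅ reaches {N}.
L ∉ reach(Y|∅) ⇒ Y ⊥ L | ∅.

Yes — Y ⊥ L | ∅.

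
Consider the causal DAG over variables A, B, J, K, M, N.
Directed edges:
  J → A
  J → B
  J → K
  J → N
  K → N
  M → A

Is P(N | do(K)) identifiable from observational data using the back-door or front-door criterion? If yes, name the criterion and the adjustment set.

desc(K)\{K}={N}; candidates ⊆ {A,B,J,M}.
size 0: {}; under {} K still reaches {A,B,J,N} ∋ N.
{J}: K⊥N given {J} in G with K→· removed — back-door holds.
P(N|do(K)) = Σ_{J} P(N|K,J)·P(J).

P(N|do(K)): backdoor, adjust for {J}.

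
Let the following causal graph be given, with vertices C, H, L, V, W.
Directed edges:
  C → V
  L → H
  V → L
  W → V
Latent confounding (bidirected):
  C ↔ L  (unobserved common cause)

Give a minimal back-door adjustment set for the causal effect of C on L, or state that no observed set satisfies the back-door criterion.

desc(C)\{C}={H,L,V}; candidates ⊆ {W}.
C↔L: latent back-door arc(s) into C.
size 0: {}; under {} C still reaches {H,L} ∋ L.
size 1: {W}; under {W} C still reaches {H,L} ∋ L.
C↔L cannot be blocked by any observed set — no back-door set.

C→L: no observed back-door set.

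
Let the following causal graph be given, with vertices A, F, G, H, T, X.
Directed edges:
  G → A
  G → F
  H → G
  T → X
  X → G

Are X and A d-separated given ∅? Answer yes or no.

Bayes-Ball from X | ∅ reaches {A,F,G,T}.
A ∈ reach(X|∅) ⇒ X ⊥̸ A | ∅.

No — X and A are d-connected given ∅.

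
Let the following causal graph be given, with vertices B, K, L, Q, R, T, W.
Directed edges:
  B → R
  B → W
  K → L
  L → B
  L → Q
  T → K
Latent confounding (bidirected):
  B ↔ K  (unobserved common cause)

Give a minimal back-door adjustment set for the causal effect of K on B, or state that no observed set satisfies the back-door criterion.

desc(K)\{K}={B,L,Q,R,W}; candidates ⊆ {T}.
K↔B: latent back-door arc(s) into K.
size 0: {}; under {} K still reaches {B,R,T,W} ∋ B.
size 1: {T}; under {T} K still reaches {B,R,W} ∋ B.
K↔B cannot be blocked by any observed set — no back-door set.

K→B: no observed back-door set.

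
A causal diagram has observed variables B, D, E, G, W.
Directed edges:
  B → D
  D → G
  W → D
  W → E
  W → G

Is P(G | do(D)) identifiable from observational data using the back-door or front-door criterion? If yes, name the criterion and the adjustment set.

P(G|do(D)): backdoor, adjust for {W}.

desc(D)\{D}={G}; candidates ⊆ {B,E,W}.
size 0: {}; under {} D still reaches {B,E,G,W} ∋ G.
{W}: D⊥G given {W} in G with D→· removed — back-door holds.
P(G|do(D)) = Σ_{W} P(G|D,W)·P(W).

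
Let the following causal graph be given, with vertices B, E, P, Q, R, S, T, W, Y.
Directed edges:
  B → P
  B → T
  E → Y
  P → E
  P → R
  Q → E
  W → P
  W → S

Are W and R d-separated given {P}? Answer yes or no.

Bayes-Ball from W | {P} reaches {B,S,T}.
R ∉ reach(W|{P}) ⇒ W ⊥ R | {P}.

Yes — W ⊥ R | {P}.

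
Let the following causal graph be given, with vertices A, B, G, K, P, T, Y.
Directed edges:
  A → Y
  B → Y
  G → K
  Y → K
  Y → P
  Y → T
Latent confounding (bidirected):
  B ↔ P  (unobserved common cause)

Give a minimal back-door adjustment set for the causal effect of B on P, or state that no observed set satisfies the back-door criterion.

B→P: no observed back-door set.

desc(B)\{B}={K,P,T,Y}; candidates ⊆ {A,G}.
B↔P: latent back-door arc(s) into B.
size 0: {}; under {} B still reaches {P} ∋ P.
size 1: {A}, {G}; under {A} B still reaches {P} ∋ P.
size 2: {A,G}; under {A,G} B still reaches {P} ∋ P.
B↔P cannot be blocked by any observed set — no back-door set.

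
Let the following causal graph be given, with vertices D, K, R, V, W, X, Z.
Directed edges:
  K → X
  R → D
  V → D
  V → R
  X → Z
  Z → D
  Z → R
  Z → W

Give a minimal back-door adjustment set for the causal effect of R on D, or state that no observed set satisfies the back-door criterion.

desc(R)\{R}={D}; candidates ⊆ {K,V,W,X,Z}.
size 0: {}; under {} R still reaches {D,K,V,W,X,Z} ∋ D.
size 1: {K}, {V}, {W} …(+2); under {K} R still reaches {D,V,W,X,Z} ∋ D.
{V,Z}: R⊥D given {V,Z} in G with R→· removed — back-door holds.

R→D: minimal back-door set {V, Z}.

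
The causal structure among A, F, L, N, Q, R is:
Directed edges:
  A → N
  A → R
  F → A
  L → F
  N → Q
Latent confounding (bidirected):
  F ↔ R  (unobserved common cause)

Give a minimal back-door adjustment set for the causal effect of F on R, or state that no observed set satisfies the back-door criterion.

F→R: no observed back-door set.

desc(F)\{F}={A,N,Q,R}; candidates ⊆ {L}.
F↔R: latent back-door arc(s) into F.
size 0: {}; under {} F still reaches {L,R} ∋ R.
size 1: {L}; under {L} F still reaches {R} ∋ R.
F↔R cannot be blocked by any observed set — no back-door set.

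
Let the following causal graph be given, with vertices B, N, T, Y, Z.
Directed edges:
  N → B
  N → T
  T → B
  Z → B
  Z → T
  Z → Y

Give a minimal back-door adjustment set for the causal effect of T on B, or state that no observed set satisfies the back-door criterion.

desc(T)\{T}={B}; candidates ⊆ {N,Y,Z}.
size 0: {}; under {} T still reaches {B,N,Y,Z} ∋ B.
size 1: {N}, {Y}, {Z}; under {N} T still reaches {B,Y,Z} ∋ B.
{N,Z}: T⊥B given {N,Z} in G with T→· removed — back-door holds.

T→B: minimal back-door set {N, Z}.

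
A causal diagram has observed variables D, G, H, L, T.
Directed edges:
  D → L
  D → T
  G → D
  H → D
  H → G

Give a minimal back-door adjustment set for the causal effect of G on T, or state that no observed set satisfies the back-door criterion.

G→T: minimal back-door set {H}.

desc(G)\{G}={D,L,T}; candidates ⊆ {H}.
size 0: {}; under {} G still reaches {D,H,L,T} ∋ T.
{H}: G⊥T given {H} in G with G→· removed — back-door holds.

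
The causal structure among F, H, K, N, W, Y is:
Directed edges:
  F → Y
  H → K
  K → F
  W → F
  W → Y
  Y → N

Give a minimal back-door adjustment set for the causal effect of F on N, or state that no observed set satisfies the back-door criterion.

desc(F)\{F}={N,Y}; candidates ⊆ {H,K,W}.
size 0: {}; under {} F still reaches {H,K,N,W,Y} ∋ N.
{W}: F⊥N given {W} in G with F→· removed — back-door holds.

F→N: minimal back-door set {W}.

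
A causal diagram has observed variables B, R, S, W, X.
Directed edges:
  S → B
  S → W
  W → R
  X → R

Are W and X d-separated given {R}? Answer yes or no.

Bayes-Ball from W | {R} reaches {B,S,X}.
X ∈ reach(W|{R}) ⇒ W ⊥̸ X | {R}.

No — W and X are d-connected given {R}.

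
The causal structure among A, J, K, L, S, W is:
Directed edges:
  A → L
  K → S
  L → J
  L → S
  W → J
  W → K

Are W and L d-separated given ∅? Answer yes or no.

Bayes-Ball from W | ∅ reaches {J,K,S}.
L ∉ reach(W|∅) ⇒ W ⊥ L | ∅.

Yes — W ⊥ L | ∅.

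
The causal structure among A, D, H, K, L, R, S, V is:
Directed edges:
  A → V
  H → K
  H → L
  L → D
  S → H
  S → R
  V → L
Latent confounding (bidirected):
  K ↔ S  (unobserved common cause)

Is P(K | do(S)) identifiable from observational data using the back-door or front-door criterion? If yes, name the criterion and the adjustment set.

desc(S)\{S}={D,H,K,L,R}; candidates ⊆ {A,V}.
S↔K: latent back-door arc(s) into S.
size 0: {}; under {} S still reaches {K} ∋ K.
size 1: {A}, {V}; under {A} S still reaches {K} ∋ K.
size 2: {A,V}; under {A,V} S still reaches {K} ∋ K.
S↔K cannot be blocked by any observed set — no back-door set.
{H}: (i) intercepts every directed S→K path; (ii) no back-door S→{H}; (iii) {S} blocks every back-door {H}→K. Front-door holds.
P(K|do(S)) = Σ_{H} P(H|S) Σ_{S'} P(K|H,S')P(S').

P(K|do(S)): frontdoor, adjust for {H}.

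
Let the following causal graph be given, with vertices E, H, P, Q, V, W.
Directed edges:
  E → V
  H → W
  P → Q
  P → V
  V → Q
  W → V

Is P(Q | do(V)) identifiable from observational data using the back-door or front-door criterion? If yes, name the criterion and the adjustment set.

P(Q|do(V)): backdoor, adjust for {P}.

desc(V)\{V}={Q}; candidates ⊆ {E,H,P,W}.
size 0: {}; under {} V still reaches {E,H,P,Q,W} ∋ Q.
{P}: V⊥Q given {P} in G with V→· removed — back-door holds.
P(Q|do(V)) = Σ_{P} P(Q|V,P)·P(P).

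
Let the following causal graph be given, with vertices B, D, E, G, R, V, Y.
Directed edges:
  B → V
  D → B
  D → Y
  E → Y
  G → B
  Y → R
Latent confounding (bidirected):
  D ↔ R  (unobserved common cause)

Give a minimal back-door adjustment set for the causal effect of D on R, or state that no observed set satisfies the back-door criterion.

D→R: no observed back-door set.

desc(D)\{D}={B,R,V,Y}; candidates ⊆ {E,G}.
D↔R: latent back-door arc(s) into D.
size 0: {}; under {} D still reaches {R} ∋ R.
size 1: {E}, {G}; under {E} D still reaches {R} ∋ R.
size 2: {E,G}; under {E,G} D still reaches {R} ∋ R.
D↔R cannot be blocked by any observed set — no back-door set.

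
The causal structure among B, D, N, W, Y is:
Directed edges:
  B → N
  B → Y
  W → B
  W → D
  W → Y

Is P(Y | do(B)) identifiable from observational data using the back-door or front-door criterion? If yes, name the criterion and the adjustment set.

desc(B)\{B}={N,Y}; candidates ⊆ {D,W}.
size 0: {}; under {} B still reaches {D,W,Y} ∋ Y.
{W}: B⊥Y given {W} in G with B→· removed — back-door holds.
P(Y|do(B)) = Σ_{W} P(Y|B,W)·P(W).

P(Y|do(B)): backdoor, adjust for {W}.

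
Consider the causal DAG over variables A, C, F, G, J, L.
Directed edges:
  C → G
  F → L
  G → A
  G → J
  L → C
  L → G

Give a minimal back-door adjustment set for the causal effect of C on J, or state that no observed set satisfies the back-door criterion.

C→J: minimal back-door set {L}.

desc(C)\{C}={A,G,J}; candidates ⊆ {F,L}.
size 0: {}; under {} C still reaches {A,F,G,J,L} ∋ J.
{L}: C⊥J given {L} in G with C→· removed — back-door holds.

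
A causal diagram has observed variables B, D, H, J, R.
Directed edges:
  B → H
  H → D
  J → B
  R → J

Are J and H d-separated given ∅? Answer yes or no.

Bayes-Ball from J | ∅ reaches {B,D,H,R}.
H ∈ reach(J|∅) ⇒ J ⊥̸ H | ∅.

No — J and H are d-connected given ∅.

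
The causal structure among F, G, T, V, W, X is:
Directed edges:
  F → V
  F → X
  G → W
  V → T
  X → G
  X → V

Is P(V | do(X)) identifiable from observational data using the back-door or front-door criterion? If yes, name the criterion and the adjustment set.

desc(X)\{X}={G,T,V,W}; candidates ⊆ {F}.
size 0: {}; under {} X still reaches {F,T,V} ∋ V.
{F}: X⊥V given {F} in G with X→· removed — back-door holds.
P(V|do(X)) = Σ_{F} P(V|X,F)·P(F).

P(V|do(X)): backdoor, adjust for {F}.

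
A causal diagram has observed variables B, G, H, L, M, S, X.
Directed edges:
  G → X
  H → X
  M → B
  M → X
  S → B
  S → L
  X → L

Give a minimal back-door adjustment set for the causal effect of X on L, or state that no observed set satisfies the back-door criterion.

desc(X)\{X}={L}; candidates ⊆ {B,G,H,M,S}.
∅: X⊥L given ∅ in G with X→· removed — back-door holds.

X→L: minimal back-door set ∅.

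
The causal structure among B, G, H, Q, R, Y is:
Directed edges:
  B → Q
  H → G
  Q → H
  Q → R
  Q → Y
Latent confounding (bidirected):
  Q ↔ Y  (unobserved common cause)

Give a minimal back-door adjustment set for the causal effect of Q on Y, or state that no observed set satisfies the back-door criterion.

desc(Q)\{Q}={G,H,R,Y}; candidates ⊆ {B}.
Q↔Y: latent back-door arc(s) into Q.
size 0: {}; under {} Q still reaches {B,Y} ∋ Y.
size 1: {B}; under {B} Q still reaches {Y} ∋ Y.
Q↔Y cannot be blocked by any observed set — no back-door set.

Q→Y: no observed back-door set.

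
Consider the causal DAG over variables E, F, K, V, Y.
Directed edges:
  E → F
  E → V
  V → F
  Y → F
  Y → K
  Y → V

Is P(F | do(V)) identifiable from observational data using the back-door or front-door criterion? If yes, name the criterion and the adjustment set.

P(F|do(V)): backdoor, adjust for {E, Y}.

desc(V)\{V}={F}; candidates ⊆ {E,K,Y}.
size 0: {}; under {} V still reaches {E,F,K,Y} ∋ F.
size 1: {E}, {K}, {Y}; under {E} V still reaches {F,K,Y} ∋ F.
{E,Y}: V⊥F given {E,Y} in G with V→· removed — back-door holds.
P(F|do(V)) = Σ_{E,Y} P(F|V,E,Y)·P(E,Y).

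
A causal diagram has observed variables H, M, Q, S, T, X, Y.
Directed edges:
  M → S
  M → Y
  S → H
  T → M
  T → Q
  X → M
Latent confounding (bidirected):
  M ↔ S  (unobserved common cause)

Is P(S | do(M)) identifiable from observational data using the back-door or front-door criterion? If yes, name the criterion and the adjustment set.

desc(M)\{M}={H,S,Y}; candidates ⊆ {Q,T,X}.
M↔S: latent back-door arc(s) into M.
size 0: {}; under {} M still reaches {H,Q,S,T,X} ∋ S.
size 1: {Q}, {T}, {X}; under {Q} M still reaches {H,S,T,X} ∋ S.
size 2: {Q,T}, {Q,X}, {T,X}; under {Q,T} M still reaches {H,S,X} ∋ S.
M↔S cannot be blocked by any observed set — no back-door set.
No mediator lies on a directed M→…→S path.
Neither criterion identifies P(S|do(M)) in this graph.

P(S|do(M)): not identifiable (no BD/FD set).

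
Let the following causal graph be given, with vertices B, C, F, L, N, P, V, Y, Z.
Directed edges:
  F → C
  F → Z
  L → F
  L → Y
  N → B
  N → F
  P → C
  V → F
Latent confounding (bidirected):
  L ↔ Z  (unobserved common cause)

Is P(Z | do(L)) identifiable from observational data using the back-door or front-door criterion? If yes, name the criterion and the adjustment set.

desc(L)\{L}={C,F,Y,Z}; candidates ⊆ {B,N,P,V}.
L↔Z: latent back-door arc(s) into L.
size 0: {}; under {} L still reaches {Z} ∋ Z.
size 1: {B}, {N}, {P} …(+1); under {B} L still reaches {Z} ∋ Z.
size 2: {B,N}, {B,P}, {B,V} …(+3); under {B,N} L still reaches {Z} ∋ Z.
L↔Z cannot be blocked by any observed set — no back-door set.
{F}: (i) intercepts every directed L→Z path; (ii) no back-door L→{F}; (iii) {L} blocks every back-door {F}→Z. Front-door holds.
P(Z|do(L)) = Σ_{F} P(F|L) Σ_{L'} P(Z|F,L')P(L').

P(Z|do(L)): frontdoor, adjust for {F}.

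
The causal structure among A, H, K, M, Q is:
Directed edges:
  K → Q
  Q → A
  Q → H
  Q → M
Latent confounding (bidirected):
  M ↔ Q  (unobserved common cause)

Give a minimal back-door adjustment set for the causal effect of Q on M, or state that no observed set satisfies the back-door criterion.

Q→M: no observed back-door set.

desc(Q)\{Q}={A,H,M}; candidates ⊆ {K}.
Q↔M: latent back-door arc(s) into Q.
size 0: {}; under {} Q still reaches {K,M} ∋ M.
size 1: {K}; under {K} Q still reaches {M} ∋ M.
Q↔M cannot be blocked by any observed set — no back-door set.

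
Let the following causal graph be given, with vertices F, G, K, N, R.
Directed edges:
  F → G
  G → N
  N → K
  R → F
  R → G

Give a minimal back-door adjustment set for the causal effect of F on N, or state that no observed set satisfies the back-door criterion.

desc(F)\{F}={G,K,N}; candidates ⊆ {R}.
size 0: {}; under {} F still reaches {G,K,N,R} ∋ N.
{R}: F⊥N given {R} in G with F→· removed — back-door holds.

F→N: minimal back-door set {R}.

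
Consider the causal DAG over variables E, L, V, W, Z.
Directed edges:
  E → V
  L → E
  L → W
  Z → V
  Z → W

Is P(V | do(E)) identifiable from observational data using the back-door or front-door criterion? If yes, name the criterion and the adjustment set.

P(V|do(E)): backdoor, adjust for ∅.

desc(E)\{E}={V}; candidates ⊆ {L,W,Z}.
∅: E⊥V given ∅ in G with E→· removed — back-door holds.
P(V|do(E)) = P(V|E) — no adjustment needed.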